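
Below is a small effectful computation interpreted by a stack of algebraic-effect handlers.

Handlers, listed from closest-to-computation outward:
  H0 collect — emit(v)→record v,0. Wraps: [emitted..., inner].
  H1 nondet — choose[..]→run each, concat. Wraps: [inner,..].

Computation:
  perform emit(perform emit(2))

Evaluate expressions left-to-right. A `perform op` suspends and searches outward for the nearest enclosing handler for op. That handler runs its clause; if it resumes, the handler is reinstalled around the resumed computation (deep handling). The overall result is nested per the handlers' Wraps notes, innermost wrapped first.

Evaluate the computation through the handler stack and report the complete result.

Working:
emit(2) @ H0 ⇒ out+=2
emit(0) @ H0 ⇒ out+=0
H0 returns [2, 0, 0]
H1 returns [[2, 0, 0]]
= [[2, 0, 0]]

Answer: [[2, 0, 0]]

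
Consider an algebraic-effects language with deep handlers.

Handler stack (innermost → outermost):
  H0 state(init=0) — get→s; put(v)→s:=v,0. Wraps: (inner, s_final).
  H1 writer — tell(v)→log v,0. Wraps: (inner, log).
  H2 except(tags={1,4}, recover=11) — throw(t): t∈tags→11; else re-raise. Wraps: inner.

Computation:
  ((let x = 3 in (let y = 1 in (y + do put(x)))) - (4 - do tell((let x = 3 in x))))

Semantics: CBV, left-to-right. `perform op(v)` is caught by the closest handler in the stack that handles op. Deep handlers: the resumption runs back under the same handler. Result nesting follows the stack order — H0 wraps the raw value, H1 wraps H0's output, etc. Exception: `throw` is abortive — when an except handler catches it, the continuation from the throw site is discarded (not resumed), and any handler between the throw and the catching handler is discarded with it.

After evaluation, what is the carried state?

Answer: 3

Evaluation trace:
put(3) @ H0 ⇒ s:=3
tell(3) @ H1 ⇒ log+=3
H0 returns (-3, 3)
H1 returns ((-3, 3), (3))
H2 returns ((-3, 3), (3))
= ((-3, 3), (3))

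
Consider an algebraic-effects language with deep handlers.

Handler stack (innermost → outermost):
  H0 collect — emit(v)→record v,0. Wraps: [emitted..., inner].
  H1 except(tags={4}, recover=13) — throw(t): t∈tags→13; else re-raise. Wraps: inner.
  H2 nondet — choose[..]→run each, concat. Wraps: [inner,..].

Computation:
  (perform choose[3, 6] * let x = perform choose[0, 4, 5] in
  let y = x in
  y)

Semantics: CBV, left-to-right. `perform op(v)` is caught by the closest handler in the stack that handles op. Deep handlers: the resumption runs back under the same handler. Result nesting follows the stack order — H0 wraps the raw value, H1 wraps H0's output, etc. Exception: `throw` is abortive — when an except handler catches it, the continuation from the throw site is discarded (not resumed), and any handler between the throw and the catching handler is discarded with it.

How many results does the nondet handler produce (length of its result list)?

Answer: 6

Working:
choose[3, 6] @ H2
  branch[0] choose=3:
    choose[0, 4, 5] @ H2
      branch[0] choose=0:
        H0 returns [0]
        H1 returns [0]
        H2 returns [[0]]
      branch[1] choose=4:
        H0 returns [12]
        H1 returns [12]
        H2 returns [[12]]
      branch[2] choose=5:
        H0 returns [15]
        H1 returns [15]
        H2 returns [[15]]
  branch[1] choose=6:
    choose[0, 4, 5] @ H2
      branch[0] choose=0:
        H0 returns [0]
        H1 returns [0]
        H2 returns [[0]]
      branch[1] choose=4:
        H0 returns [24]
        H1 returns [24]
        H2 returns [[24]]
      branch[2] choose=5:
        H0 returns [30]
        H1 returns [30]
        H2 returns [[30]]
= [[0], [12], [15], [0], [24], [30]]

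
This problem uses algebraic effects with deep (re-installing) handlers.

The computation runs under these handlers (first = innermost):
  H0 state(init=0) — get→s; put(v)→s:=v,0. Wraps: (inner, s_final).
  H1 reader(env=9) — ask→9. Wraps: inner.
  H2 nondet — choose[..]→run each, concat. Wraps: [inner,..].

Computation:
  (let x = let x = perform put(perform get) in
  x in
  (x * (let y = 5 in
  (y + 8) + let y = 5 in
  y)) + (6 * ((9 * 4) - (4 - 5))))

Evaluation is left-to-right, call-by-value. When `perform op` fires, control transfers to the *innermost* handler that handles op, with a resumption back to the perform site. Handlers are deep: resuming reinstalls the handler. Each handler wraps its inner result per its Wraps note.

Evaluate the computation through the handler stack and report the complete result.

Step-by-step:
get @ H0 ⇒ 0
put(0) @ H0 ⇒ s:=0
H0 returns (222, 0)
H1 returns (222, 0)
H2 returns [(222, 0)]
= [(222, 0)]

Answer: [(222, 0)]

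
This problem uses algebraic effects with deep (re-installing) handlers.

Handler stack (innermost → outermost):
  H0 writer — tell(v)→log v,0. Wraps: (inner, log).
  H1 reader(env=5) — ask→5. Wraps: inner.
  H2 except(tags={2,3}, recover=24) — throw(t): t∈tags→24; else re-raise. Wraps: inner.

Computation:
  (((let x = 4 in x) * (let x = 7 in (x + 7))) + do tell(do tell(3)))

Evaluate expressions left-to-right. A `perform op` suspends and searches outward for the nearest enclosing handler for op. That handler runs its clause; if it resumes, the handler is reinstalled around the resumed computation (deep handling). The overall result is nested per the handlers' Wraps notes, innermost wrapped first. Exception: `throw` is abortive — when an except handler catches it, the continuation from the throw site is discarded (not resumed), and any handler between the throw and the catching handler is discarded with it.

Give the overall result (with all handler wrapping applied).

Answer: (56, (3, 0))

Step-by-step:
tell(3) @ H0 ⇒ log+=3
tell(0) @ H0 ⇒ log+=0
H0 returns (56, (3, 0))
H1 returns (56, (3, 0))
H2 returns (56, (3, 0))
= (56, (3, 0))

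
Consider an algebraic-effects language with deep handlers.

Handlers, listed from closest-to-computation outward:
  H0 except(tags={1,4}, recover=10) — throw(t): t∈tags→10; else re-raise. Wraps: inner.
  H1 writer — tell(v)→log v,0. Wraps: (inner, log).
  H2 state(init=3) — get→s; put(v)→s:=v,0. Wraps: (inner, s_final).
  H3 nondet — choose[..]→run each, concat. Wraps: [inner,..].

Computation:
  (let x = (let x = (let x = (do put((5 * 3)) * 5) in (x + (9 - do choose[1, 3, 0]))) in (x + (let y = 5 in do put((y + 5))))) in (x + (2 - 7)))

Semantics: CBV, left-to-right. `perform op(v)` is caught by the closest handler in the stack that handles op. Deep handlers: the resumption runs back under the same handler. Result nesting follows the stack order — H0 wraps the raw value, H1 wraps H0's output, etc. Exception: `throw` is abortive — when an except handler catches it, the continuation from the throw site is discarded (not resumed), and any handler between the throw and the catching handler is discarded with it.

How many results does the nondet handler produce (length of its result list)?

Answer: 3

Working:
put(15) @ H2 ⇒ s:=15
choose[1, 3, 0] @ H3
  branch[0] choose=1:
    put(10) @ H2 ⇒ s:=10
    H0 returns 3
    H1 returns (3, ())
    H2 returns ((3, ()), 10)
    H3 returns [((3, ()), 10)]
  branch[1] choose=3:
    put(10) @ H2 ⇒ s:=10
    H0 returns 1
    H1 returns (1, ())
    H2 returns ((1, ()), 10)
    H3 returns [((1, ()), 10)]
  branch[2] choose=0:
    put(10) @ H2 ⇒ s:=10
    H0 returns 4
    H1 returns (4, ())
    H2 returns ((4, ()), 10)
    H3 returns [((4, ()), 10)]
= [((3, ()), 10), ((1, ()), 10), ((4, ()), 10)]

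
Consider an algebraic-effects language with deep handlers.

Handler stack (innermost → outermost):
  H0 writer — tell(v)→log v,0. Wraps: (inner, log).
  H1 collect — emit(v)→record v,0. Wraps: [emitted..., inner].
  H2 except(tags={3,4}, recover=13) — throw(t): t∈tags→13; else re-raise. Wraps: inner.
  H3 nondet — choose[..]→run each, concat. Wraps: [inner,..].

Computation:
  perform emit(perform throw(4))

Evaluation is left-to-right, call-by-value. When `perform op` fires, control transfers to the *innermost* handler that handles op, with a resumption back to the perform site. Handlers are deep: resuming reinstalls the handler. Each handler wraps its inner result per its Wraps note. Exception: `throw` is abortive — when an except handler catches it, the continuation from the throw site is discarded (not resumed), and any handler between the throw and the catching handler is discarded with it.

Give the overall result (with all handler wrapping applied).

Answer: [13]

Step-by-step:
throw(4) @ H2 caught ⇒ 13
H3 returns [13]
= [13]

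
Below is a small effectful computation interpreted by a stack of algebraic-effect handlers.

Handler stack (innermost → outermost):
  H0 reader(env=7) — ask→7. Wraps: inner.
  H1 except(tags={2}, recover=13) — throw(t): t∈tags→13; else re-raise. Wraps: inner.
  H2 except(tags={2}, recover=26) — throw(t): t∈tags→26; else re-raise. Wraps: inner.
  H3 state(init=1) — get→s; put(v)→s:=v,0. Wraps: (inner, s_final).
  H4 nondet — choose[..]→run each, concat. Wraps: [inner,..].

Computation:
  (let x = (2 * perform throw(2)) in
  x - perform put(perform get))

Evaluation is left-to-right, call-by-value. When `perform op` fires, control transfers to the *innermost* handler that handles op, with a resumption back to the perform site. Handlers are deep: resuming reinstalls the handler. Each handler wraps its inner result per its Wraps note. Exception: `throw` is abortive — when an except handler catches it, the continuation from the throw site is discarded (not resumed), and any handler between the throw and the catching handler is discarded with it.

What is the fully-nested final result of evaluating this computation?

Answer: [(13, 1)]

Step-by-step:
throw(2) @ H1 caught ⇒ 13
H2 returns 13
H3 returns (13, 1)
H4 returns [(13, 1)]
= [(13, 1)]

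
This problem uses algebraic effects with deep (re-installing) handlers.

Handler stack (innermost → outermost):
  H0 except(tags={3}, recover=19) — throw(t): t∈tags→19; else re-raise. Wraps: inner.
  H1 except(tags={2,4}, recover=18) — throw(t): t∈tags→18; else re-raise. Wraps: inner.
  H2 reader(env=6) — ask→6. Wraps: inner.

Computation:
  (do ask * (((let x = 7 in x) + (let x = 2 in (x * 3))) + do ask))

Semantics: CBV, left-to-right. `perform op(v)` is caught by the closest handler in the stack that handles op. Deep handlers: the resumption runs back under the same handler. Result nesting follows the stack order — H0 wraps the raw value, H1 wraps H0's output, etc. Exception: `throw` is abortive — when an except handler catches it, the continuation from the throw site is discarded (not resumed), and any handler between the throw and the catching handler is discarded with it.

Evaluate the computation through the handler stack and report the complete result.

Step-by-step:
ask @ H2 ⇒ 6
ask @ H2 ⇒ 6
H0 returns 114
H1 returns 114
H2 returns 114
= 114

Answer: 114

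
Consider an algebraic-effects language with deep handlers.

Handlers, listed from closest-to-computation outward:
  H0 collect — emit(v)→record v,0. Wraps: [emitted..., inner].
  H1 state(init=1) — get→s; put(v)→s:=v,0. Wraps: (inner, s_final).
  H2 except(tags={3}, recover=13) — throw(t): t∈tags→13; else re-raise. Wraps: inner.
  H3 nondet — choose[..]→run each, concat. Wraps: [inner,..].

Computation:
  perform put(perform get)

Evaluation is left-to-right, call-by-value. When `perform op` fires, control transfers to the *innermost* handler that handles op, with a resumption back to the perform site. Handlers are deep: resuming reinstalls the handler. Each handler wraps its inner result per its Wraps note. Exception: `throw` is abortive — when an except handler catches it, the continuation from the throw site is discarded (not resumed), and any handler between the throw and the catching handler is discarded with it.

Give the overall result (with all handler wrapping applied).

Step-by-step:
get @ H1 ⇒ 1
put(1) @ H1 ⇒ s:=1
H0 returns [0]
H1 returns ([0], 1)
H2 returns ([0], 1)
H3 returns [([0], 1)]
= [([0], 1)]

Answer: [([0], 1)]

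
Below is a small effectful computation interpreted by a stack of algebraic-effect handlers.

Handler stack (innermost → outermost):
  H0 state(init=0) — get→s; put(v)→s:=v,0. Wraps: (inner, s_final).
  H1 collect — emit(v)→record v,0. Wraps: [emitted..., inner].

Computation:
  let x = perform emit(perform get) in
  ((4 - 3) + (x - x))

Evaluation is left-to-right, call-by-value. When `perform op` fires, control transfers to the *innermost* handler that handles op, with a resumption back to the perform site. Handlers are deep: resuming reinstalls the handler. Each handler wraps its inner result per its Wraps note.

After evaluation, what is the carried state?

Answer: 0

Evaluation trace:
get @ H0 ⇒ 0
emit(0) @ H1 ⇒ out+=0
H0 returns (1, 0)
H1 returns [0, (1, 0)]
= [0, (1, 0)]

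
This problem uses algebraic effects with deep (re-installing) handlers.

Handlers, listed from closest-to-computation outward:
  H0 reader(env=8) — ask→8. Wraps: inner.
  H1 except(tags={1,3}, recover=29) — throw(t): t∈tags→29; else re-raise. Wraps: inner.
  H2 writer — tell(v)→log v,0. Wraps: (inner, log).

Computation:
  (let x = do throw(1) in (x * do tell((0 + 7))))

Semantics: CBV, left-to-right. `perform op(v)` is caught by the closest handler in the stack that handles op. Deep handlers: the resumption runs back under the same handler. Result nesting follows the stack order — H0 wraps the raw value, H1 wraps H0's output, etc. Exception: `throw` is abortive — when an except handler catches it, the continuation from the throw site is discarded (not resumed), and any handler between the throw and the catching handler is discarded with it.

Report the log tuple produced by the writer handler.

Answer: ()

Working:
throw(1) @ H1 caught ⇒ 29
H2 returns (29, ())
= (29, ())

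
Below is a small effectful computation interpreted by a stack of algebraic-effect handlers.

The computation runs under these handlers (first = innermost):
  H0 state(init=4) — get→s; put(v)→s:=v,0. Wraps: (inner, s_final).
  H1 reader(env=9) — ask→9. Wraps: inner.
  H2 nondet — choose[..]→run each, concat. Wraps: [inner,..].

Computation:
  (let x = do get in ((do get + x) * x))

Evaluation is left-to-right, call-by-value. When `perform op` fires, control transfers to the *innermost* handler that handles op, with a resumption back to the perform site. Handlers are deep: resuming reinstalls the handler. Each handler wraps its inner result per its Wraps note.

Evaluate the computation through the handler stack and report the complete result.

Working:
get @ H0 ⇒ 4
get @ H0 ⇒ 4
H0 returns (32, 4)
H1 returns (32, 4)
H2 returns [(32, 4)]
= [(32, 4)]

Answer: [(32, 4)]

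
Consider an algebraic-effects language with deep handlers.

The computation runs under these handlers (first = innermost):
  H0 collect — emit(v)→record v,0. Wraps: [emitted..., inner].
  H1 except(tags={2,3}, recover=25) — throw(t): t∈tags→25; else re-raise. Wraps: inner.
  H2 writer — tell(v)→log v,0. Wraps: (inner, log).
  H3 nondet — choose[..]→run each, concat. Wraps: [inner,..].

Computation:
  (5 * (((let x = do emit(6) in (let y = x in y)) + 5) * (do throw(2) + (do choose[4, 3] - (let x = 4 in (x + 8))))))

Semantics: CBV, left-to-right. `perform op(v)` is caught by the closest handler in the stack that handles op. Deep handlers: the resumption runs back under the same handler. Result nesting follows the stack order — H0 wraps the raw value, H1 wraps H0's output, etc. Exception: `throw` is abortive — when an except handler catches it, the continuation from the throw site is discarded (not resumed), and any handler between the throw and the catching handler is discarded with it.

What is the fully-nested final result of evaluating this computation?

Working:
emit(6) @ H0 ⇒ out+=6
throw(2) @ H1 caught ⇒ 25
H2 returns (25, ())
H3 returns [(25, ())]
= [(25, ())]

Answer: [(25, ())]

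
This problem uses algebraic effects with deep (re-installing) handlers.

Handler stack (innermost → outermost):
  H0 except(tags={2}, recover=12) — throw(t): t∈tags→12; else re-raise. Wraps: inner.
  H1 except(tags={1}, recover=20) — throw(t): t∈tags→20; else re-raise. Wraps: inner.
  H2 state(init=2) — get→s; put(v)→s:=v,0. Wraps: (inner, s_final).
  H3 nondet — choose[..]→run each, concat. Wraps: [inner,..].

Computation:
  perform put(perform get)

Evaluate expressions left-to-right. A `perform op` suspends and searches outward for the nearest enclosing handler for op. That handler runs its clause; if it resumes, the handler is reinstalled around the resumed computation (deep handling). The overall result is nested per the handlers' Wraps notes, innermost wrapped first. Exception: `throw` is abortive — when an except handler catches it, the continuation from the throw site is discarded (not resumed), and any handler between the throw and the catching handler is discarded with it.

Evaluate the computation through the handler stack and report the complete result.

Working:
get @ H2 ⇒ 2
put(2) @ H2 ⇒ s:=2
H0 returns 0
H1 returns 0
H2 returns (0, 2)
H3 returns [(0, 2)]
= [(0, 2)]

Answer: [(0, 2)]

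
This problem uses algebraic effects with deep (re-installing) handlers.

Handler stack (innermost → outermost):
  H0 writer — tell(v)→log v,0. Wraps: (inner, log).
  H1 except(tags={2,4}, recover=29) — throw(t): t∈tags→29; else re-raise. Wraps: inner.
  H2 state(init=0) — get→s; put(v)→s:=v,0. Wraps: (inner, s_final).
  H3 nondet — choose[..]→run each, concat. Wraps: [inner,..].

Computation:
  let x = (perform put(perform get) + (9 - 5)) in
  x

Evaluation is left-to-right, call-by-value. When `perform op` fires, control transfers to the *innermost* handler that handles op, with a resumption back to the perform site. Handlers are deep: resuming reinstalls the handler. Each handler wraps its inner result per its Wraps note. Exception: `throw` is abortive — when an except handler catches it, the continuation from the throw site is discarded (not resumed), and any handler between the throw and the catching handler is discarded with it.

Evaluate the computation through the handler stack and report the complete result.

Evaluation trace:
get @ H2 ⇒ 0
put(0) @ H2 ⇒ s:=0
H0 returns (4, ())
H1 returns (4, ())
H2 returns ((4, ()), 0)
H3 returns [((4, ()), 0)]
= [((4, ()), 0)]

Answer: [((4, ()), 0)]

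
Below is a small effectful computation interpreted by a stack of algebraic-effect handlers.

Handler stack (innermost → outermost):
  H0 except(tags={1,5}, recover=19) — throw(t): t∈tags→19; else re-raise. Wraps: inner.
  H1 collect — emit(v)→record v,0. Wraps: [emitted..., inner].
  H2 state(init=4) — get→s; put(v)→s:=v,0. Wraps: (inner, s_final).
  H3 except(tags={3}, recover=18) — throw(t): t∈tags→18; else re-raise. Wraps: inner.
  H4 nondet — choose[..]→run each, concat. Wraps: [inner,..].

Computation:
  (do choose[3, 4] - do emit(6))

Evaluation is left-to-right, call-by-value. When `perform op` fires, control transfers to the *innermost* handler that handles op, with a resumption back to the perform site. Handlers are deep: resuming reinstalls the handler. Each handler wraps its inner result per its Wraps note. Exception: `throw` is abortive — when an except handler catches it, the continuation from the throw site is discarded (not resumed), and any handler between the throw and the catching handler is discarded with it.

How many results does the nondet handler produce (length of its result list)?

Answer: 2

Step-by-step:
choose[3, 4] @ H4
  branch[0] choose=3:
    emit(6) @ H1 ⇒ out+=6
    H0 returns 3
    H1 returns [6, 3]
    H2 returns ([6, 3], 4)
    H3 returns ([6, 3], 4)
    H4 returns [([6, 3], 4)]
  branch[1] choose=4:
    emit(6) @ H1 ⇒ out+=6
    H0 returns 4
    H1 returns [6, 4]
    H2 returns ([6, 4], 4)
    H3 returns ([6, 4], 4)
    H4 returns [([6, 4], 4)]
= [([6, 3], 4), ([6, 4], 4)]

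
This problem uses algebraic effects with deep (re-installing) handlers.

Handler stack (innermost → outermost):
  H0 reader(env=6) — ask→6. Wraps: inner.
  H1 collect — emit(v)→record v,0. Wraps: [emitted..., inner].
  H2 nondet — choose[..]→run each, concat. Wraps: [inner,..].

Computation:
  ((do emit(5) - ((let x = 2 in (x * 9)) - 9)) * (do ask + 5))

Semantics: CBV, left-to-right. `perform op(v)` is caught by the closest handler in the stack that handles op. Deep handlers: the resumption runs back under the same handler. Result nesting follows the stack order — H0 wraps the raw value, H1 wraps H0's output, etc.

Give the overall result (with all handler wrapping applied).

Step-by-step:
emit(5) @ H1 ⇒ out+=5
ask @ H0 ⇒ 6
H0 returns -99
H1 returns [5, -99]
H2 returns [[5, -99]]
= [[5, -99]]

Answer: [[5, -99]]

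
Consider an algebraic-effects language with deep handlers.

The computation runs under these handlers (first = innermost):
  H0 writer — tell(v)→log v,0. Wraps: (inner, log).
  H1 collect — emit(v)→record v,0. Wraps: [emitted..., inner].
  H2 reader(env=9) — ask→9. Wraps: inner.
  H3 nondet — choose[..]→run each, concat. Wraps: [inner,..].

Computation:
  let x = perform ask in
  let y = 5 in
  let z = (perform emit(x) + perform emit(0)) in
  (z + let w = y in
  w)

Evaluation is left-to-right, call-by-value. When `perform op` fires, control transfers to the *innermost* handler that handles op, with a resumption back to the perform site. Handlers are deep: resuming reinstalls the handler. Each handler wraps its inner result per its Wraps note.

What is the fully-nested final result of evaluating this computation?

Answer: [[9, 0, (5, ())]]

Working:
ask @ H2 ⇒ 9
emit(9) @ H1 ⇒ out+=9
emit(0) @ H1 ⇒ out+=0
H0 returns (5, ())
H1 returns [9, 0, (5, ())]
H2 returns [9, 0, (5, ())]
H3 returns [[9, 0, (5, ())]]
= [[9, 0, (5, ())]]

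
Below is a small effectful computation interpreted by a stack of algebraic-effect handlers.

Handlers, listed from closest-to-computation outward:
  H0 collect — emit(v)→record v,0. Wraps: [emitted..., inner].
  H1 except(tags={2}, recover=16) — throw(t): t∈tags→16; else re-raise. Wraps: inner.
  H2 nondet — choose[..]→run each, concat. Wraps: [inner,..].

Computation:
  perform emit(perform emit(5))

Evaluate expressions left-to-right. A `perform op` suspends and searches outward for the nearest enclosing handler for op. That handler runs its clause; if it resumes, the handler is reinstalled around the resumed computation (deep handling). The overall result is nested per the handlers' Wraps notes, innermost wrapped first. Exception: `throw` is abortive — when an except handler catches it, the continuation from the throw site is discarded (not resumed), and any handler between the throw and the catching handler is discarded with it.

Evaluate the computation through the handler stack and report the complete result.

Evaluation trace:
emit(5) @ H0 ⇒ out+=5
emit(0) @ H0 ⇒ out+=0
H0 returns [5, 0, 0]
H1 returns [5, 0, 0]
H2 returns [[5, 0, 0]]
= [[5, 0, 0]]

Answer: [[5, 0, 0]]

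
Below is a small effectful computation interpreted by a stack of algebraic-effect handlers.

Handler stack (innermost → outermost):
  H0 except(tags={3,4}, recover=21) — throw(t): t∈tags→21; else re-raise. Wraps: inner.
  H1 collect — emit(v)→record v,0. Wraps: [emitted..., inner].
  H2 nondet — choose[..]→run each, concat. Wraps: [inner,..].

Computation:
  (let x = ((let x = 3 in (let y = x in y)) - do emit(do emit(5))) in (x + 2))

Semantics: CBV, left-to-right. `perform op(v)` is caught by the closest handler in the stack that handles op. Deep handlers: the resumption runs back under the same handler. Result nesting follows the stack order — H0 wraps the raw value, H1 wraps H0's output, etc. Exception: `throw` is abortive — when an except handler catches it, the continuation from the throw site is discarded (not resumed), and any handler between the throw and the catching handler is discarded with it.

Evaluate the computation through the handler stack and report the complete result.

Answer: [[5, 0, 5]]

Step-by-step:
emit(5) @ H1 ⇒ out+=5
emit(0) @ H1 ⇒ out+=0
H0 returns 5
H1 returns [5, 0, 5]
H2 returns [[5, 0, 5]]
= [[5, 0, 5]]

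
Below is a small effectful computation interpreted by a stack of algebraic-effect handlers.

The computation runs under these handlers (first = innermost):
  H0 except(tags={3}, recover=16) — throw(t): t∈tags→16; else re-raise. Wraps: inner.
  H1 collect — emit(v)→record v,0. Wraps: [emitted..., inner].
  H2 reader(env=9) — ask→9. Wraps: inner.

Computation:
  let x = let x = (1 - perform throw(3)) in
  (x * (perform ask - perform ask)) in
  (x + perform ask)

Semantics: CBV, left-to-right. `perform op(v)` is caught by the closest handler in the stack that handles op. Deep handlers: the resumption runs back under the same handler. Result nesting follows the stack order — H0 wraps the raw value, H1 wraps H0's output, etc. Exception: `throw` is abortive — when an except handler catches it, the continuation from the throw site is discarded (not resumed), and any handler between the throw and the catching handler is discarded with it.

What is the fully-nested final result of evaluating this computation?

Working:
throw(3) @ H0 caught ⇒ 16
H1 returns [16]
H2 returns [16]
= [16]

Answer: [16]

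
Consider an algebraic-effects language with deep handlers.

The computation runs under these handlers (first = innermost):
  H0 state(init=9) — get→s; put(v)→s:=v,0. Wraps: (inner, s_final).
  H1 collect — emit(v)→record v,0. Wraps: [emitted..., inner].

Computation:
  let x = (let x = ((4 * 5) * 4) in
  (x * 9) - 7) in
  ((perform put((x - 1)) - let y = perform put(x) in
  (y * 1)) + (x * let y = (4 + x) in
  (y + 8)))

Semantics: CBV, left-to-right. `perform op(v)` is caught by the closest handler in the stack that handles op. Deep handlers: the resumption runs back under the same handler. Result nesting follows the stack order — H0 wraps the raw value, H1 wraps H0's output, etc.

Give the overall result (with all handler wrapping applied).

Answer: [(516925, 713)]

Evaluation trace:
put(712) @ H0 ⇒ s:=712
put(713) @ H0 ⇒ s:=713
H0 returns (516925, 713)
H1 returns [(516925, 713)]
= [(516925, 713)]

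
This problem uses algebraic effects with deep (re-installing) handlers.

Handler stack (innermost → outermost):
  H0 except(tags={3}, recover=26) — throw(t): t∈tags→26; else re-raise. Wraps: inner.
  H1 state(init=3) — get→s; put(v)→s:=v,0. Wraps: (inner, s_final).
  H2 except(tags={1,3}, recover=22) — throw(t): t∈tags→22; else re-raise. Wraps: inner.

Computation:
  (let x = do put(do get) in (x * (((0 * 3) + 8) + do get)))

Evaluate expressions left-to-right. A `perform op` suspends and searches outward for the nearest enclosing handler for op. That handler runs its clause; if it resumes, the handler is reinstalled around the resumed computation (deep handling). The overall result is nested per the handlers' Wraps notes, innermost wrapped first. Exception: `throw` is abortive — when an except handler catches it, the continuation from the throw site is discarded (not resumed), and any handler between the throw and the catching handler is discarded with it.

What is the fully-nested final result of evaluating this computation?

Evaluation trace:
get @ H1 ⇒ 3
put(3) @ H1 ⇒ s:=3
get @ H1 ⇒ 3
H0 returns 0
H1 returns (0, 3)
H2 returns (0, 3)
= (0, 3)

Answer: (0, 3)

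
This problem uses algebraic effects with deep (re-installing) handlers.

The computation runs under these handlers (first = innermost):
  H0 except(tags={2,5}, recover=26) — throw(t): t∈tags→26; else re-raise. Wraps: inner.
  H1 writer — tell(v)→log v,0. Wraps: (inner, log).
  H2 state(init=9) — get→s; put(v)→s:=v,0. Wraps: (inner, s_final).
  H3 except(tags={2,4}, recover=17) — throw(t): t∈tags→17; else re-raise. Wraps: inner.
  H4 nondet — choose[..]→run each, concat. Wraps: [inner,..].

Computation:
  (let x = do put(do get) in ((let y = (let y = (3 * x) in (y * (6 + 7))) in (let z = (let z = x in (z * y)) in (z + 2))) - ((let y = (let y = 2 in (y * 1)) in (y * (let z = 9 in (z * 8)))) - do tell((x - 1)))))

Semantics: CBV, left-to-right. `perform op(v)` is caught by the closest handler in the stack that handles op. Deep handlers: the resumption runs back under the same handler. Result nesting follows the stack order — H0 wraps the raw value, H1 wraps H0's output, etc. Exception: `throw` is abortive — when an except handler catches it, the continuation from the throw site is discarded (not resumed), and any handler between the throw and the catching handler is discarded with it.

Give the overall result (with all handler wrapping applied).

Answer: [((-142, (-1)), 9)]

Working:
get @ H2 ⇒ 9
put(9) @ H2 ⇒ s:=9
tell(-1) @ H1 ⇒ log+=-1
H0 returns -142
H1 returns (-142, (-1))
H2 returns ((-142, (-1)), 9)
H3 returns ((-142, (-1)), 9)
H4 returns [((-142, (-1)), 9)]
= [((-142, (-1)), 9)]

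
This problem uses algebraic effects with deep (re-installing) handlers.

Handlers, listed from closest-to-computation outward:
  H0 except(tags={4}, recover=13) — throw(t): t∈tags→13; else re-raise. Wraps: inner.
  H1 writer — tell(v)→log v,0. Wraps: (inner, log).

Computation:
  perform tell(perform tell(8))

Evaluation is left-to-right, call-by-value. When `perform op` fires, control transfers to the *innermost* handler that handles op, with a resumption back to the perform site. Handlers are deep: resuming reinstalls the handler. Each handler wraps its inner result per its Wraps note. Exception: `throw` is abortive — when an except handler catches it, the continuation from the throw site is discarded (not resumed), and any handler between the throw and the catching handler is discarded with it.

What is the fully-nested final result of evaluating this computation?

Step-by-step:
tell(8) @ H1 ⇒ log+=8
tell(0) @ H1 ⇒ log+=0
H0 returns 0
H1 returns (0, (8, 0))
= (0, (8, 0))

Answer: (0, (8, 0))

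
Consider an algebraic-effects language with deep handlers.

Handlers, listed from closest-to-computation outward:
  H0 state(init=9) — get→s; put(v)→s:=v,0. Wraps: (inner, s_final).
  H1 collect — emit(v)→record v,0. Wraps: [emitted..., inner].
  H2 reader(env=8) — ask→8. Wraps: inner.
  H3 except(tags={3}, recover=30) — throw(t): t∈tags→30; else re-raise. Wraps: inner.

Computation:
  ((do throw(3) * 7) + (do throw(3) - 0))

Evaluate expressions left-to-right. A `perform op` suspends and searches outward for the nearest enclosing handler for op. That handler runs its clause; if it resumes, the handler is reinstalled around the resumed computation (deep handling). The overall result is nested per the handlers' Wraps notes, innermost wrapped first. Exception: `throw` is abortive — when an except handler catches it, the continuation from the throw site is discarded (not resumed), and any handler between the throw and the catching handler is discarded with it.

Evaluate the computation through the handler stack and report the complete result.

Working:
throw(3) @ H3 caught ⇒ 30
= 30

Answer: 30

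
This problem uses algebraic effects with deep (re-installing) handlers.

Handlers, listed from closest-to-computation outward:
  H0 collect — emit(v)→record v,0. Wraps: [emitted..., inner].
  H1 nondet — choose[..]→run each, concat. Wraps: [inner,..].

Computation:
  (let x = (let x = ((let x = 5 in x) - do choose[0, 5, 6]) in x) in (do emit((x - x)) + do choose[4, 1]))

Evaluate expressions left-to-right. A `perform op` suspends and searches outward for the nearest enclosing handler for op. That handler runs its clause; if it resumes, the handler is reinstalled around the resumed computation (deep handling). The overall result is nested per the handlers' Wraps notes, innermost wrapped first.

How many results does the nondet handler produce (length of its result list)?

Answer: 6

Evaluation trace:
choose[0, 5, 6] @ H1
  branch[0] choose=0:
    emit(0) @ H0 ⇒ out+=0
    choose[4, 1] @ H1
      branch[0] choose=4:
        H0 returns [0, 4]
        H1 returns [[0, 4]]
      branch[1] choose=1:
        H0 returns [0, 1]
        H1 returns [[0, 1]]
  branch[1] choose=5:
    emit(0) @ H0 ⇒ out+=0
    choose[4, 1] @ H1
      branch[0] choose=4:
        H0 returns [0, 4]
        H1 returns [[0, 4]]
      branch[1] choose=1:
        H0 returns [0, 1]
        H1 returns [[0, 1]]
  branch[2] choose=6:
    emit(0) @ H0 ⇒ out+=0
    choose[4, 1] @ H1
      branch[0] choose=4:
        H0 returns [0, 4]
        H1 returns [[0, 4]]
      branch[1] choose=1:
        H0 returns [0, 1]
        H1 returns [[0, 1]]
= [[0, 4], [0, 1], [0, 4], [0, 1], [0, 4], [0, 1]]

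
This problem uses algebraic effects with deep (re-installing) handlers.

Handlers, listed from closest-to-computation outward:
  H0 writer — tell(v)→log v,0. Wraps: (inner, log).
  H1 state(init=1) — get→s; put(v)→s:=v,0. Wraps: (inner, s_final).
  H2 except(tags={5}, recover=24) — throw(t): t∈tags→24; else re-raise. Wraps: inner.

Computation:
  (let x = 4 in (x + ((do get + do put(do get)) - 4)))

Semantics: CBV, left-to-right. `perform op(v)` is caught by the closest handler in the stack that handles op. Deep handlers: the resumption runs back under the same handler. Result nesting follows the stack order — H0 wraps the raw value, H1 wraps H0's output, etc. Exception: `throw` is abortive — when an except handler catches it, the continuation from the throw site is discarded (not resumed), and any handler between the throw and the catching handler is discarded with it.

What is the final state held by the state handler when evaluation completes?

Evaluation trace:
get @ H1 ⇒ 1
get @ H1 ⇒ 1
put(1) @ H1 ⇒ s:=1
H0 returns (1, ())
H1 returns ((1, ()), 1)
H2 returns ((1, ()), 1)
= ((1, ()), 1)

Answer: 1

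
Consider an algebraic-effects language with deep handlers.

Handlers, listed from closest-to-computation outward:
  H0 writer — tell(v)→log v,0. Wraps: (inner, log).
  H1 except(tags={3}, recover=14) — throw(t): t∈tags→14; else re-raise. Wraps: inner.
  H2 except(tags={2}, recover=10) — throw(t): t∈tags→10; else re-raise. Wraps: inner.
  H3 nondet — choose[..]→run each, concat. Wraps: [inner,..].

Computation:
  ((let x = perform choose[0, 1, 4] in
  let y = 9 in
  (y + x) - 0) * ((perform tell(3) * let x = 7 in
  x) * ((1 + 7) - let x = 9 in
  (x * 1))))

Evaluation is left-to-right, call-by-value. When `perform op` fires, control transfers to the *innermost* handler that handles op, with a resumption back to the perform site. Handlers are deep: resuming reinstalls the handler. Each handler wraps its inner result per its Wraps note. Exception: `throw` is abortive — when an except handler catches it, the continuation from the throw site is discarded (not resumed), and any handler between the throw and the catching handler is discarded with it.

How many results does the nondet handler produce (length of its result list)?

Answer: 3

Evaluation trace:
choose[0, 1, 4] @ H3
  branch[0] choose=0:
    tell(3) @ H0 ⇒ log+=3
    H0 returns (0, (3))
    H1 returns (0, (3))
    H2 returns (0, (3))
    H3 returns [(0, (3))]
  branch[1] choose=1:
    tell(3) @ H0 ⇒ log+=3
    H0 returns (0, (3))
    H1 returns (0, (3))
    H2 returns (0, (3))
    H3 returns [(0, (3))]
  branch[2] choose=4:
    tell(3) @ H0 ⇒ log+=3
    H0 returns (0, (3))
    H1 returns (0, (3))
    H2 returns (0, (3))
    H3 returns [(0, (3))]
= [(0, (3)), (0, (3)), (0, (3))]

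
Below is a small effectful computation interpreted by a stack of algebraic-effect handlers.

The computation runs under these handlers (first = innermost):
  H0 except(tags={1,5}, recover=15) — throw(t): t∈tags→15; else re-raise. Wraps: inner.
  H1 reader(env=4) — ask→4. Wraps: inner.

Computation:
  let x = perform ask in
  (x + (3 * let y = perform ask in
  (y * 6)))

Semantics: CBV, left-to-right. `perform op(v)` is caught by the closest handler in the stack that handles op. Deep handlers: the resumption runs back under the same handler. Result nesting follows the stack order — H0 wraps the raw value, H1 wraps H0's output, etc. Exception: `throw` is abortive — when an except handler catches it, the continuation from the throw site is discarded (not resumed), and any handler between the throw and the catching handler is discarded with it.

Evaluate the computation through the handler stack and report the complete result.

Evaluation trace:
ask @ H1 ⇒ 4
ask @ H1 ⇒ 4
H0 returns 76
H1 returns 76
= 76

Answer: 76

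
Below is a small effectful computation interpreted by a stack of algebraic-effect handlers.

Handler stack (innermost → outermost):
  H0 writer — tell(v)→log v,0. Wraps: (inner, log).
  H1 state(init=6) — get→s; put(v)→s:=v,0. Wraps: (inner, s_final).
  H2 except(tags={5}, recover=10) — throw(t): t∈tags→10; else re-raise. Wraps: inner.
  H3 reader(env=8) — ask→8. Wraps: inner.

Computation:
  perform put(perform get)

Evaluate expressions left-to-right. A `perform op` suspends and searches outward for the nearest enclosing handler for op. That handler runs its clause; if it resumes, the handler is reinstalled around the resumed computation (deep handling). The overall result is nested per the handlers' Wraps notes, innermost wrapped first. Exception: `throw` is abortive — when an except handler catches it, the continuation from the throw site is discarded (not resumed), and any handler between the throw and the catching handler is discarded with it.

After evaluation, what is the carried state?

Step-by-step:
get @ H1 ⇒ 6
put(6) @ H1 ⇒ s:=6
H0 returns (0, ())
H1 returns ((0, ()), 6)
H2 returns ((0, ()), 6)
H3 returns ((0, ()), 6)
= ((0, ()), 6)

Answer: 6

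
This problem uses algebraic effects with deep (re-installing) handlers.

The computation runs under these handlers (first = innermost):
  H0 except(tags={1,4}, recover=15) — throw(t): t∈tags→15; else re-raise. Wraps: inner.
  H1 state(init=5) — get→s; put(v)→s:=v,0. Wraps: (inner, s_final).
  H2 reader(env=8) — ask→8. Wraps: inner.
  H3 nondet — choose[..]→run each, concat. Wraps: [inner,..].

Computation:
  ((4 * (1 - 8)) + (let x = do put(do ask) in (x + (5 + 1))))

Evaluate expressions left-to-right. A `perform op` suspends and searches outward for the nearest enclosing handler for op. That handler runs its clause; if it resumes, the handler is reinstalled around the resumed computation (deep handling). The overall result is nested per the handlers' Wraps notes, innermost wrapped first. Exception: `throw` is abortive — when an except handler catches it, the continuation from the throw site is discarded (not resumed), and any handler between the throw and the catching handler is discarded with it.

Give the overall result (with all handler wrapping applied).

Answer: [(-22, 8)]

Working:
ask @ H2 ⇒ 8
put(8) @ H1 ⇒ s:=8
H0 returns -22
H1 returns (-22, 8)
H2 returns (-22, 8)
H3 returns [(-22, 8)]
= [(-22, 8)]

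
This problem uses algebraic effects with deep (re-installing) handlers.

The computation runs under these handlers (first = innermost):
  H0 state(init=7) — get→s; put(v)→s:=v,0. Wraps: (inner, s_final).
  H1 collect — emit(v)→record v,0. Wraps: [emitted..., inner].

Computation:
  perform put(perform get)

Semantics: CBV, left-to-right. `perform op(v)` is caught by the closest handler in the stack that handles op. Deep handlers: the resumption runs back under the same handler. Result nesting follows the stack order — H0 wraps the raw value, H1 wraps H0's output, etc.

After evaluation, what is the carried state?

Evaluation trace:
get @ H0 ⇒ 7
put(7) @ H0 ⇒ s:=7
H0 returns (0, 7)
H1 returns [(0, 7)]
= [(0, 7)]

Answer: 7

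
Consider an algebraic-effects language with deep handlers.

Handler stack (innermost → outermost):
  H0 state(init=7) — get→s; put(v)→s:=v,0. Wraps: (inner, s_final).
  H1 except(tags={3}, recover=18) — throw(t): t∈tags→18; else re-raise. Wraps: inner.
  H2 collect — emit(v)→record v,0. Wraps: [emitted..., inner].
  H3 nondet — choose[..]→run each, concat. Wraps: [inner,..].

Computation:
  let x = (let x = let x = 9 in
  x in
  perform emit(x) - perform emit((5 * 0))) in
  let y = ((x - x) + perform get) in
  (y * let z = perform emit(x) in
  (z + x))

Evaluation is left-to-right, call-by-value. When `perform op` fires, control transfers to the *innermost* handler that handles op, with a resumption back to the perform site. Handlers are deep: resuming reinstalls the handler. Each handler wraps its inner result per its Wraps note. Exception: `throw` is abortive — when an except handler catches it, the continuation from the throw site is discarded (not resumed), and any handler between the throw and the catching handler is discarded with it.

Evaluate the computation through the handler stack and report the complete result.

Answer: [[9, 0, 0, (0, 7)]]

Step-by-step:
emit(9) @ H2 ⇒ out+=9
emit(0) @ H2 ⇒ out+=0
get @ H0 ⇒ 7
emit(0) @ H2 ⇒ out+=0
H0 returns (0, 7)
H1 returns (0, 7)
H2 returns [9, 0, 0, (0, 7)]
H3 returns [[9, 0, 0, (0, 7)]]
= [[9, 0, 0, (0, 7)]]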